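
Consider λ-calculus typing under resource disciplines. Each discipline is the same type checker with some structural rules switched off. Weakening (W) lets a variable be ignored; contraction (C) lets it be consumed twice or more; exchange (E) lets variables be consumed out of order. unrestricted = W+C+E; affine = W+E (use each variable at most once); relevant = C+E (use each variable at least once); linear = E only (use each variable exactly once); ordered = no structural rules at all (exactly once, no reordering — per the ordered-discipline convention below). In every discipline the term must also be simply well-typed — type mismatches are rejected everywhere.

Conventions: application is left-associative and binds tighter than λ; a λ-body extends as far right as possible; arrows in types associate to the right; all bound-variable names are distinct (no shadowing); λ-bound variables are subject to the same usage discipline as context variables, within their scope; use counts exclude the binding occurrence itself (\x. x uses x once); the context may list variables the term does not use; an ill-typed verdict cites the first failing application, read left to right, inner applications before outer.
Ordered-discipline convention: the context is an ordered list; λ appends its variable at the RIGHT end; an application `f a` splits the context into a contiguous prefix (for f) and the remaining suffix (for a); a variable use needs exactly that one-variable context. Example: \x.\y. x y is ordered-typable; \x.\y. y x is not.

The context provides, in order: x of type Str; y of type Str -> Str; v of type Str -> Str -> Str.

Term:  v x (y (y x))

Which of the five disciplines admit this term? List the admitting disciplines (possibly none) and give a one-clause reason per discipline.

admitted in: relevant, unrestricted
usage: x=2; y=2; v=1
left-to-right use order: v, x, y, y, x
typing: well-typed — term : Str
ordered: ✗, repeated use of x ×2, y ×2
linear: ✗, repeated use of x ×2, y ×2
affine: ✗, repeated use of x ×2, y ×2
relevant: ✓, x, y, v: all used, weakening unneeded
unrestricted: ✓, well-typed at Str; no restrictions here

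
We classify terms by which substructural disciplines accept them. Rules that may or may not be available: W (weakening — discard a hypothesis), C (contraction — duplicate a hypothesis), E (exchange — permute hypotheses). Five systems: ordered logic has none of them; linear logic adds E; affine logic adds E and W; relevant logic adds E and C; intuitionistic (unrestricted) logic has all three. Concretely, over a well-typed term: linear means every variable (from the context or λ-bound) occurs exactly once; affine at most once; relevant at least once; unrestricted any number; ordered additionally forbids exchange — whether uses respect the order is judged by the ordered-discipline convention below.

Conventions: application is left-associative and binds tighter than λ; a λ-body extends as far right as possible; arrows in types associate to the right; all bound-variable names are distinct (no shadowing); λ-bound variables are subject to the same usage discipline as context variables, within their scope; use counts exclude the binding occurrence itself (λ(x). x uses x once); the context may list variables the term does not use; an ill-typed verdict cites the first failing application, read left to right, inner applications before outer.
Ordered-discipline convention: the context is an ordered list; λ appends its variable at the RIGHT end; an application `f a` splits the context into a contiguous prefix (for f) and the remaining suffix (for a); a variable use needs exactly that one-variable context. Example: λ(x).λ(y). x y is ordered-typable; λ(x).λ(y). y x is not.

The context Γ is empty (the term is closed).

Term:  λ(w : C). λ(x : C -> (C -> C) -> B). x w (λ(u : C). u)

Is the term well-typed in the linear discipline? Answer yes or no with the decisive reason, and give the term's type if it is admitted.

yes — each of w, x, u used exactly once; term : C -> (C -> (C -> C) -> B) -> B
usage: w (bound): 1×; x (bound): 1×; u (bound): 1×
left-to-right use order: x, w, u
typing: ✓ — C -> (C -> (C -> C) -> B) -> B
per-discipline verdicts: ordered ✗, linear ✓, affine ✓, relevant ✓, unrestricted ✓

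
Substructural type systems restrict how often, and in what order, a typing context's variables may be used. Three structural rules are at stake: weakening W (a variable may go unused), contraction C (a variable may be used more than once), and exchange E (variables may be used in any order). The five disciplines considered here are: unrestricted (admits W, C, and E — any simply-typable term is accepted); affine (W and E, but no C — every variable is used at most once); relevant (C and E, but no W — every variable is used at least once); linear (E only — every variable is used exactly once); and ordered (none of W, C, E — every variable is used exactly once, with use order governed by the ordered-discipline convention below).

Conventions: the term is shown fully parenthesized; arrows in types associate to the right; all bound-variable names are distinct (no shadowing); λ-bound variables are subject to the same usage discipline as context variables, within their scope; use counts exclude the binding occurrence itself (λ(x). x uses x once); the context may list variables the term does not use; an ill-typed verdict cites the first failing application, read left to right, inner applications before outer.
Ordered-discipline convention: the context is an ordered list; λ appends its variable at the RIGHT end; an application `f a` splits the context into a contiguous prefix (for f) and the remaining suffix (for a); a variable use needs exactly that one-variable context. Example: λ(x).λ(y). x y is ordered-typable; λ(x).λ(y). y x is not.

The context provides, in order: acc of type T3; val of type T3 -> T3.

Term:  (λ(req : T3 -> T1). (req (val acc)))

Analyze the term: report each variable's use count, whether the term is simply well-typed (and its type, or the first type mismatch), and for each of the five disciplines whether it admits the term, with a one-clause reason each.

usage: acc: 1×, val: 1×, req (bound): 1×
order of uses: req, val, acc
typing: the term checks, with type (T3 -> T1) -> T1
ordered: ✗, no ordered split (uses run req, val, acc)
linear: ✓, single use per variable (acc, val, req)
affine: ✓, no duplicate uses among acc, val, req
relevant: ✓, every one of acc, val, req appears
unrestricted: ✓, well-typed at (T3 -> T1) -> T1; no restrictions here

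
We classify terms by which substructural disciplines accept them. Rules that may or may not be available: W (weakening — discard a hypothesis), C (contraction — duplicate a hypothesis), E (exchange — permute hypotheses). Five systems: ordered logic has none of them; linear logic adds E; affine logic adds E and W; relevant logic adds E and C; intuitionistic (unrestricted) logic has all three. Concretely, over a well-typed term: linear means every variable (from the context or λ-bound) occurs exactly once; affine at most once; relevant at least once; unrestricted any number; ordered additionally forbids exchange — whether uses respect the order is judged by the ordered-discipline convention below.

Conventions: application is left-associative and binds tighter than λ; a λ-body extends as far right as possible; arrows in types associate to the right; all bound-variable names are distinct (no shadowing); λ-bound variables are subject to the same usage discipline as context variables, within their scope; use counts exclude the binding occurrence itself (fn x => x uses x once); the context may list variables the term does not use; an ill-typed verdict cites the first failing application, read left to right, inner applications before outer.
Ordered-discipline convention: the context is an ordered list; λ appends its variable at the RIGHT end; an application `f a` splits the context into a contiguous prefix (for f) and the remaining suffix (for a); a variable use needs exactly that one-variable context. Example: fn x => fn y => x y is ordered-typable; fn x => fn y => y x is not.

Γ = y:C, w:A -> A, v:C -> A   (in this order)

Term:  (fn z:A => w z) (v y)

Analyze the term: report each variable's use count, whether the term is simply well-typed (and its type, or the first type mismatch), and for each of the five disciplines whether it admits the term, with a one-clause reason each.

counts: y: 1×; w: 1×; v: 1×; z (λ-bound): 1×
left-to-right use order: w, z, v, y
typing: the term checks, with type A
ordered ✗ (use order w, z, v, y needs exchange)
linear ✓ (single use per variable (y, w, v, z))
affine ✓ (y, w, v, z: no repeats, contraction unneeded)
relevant ✓ (none of y, w, v, z goes unused)
unrestricted ✓ (well-typed at A; no restrictions here)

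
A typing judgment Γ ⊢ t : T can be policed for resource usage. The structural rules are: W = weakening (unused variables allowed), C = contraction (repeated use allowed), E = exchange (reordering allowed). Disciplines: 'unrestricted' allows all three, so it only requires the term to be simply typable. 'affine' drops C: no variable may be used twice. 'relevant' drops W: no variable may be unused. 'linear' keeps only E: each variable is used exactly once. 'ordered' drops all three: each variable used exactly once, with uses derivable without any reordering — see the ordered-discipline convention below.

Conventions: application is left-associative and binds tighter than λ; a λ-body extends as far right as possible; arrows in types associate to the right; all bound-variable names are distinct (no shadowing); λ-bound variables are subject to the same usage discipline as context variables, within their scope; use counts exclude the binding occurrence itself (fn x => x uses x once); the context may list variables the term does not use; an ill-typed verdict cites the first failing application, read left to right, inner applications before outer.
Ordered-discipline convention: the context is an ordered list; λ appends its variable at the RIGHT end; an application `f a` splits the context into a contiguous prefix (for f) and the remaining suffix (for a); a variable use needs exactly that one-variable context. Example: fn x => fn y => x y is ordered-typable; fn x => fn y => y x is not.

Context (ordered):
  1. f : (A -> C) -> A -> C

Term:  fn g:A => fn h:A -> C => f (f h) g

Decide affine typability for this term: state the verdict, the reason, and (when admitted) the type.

no — f ×2 used more than once (contraction)
counts: f ×2, g (λ-bound) ×1, h (λ-bound) ×1
order of uses: f, f, h, g
typing: ✓ — A -> (A -> C) -> C
all disciplines: ordered ✗ · linear ✗ · affine ✗ · relevant ✓ · unrestricted ✓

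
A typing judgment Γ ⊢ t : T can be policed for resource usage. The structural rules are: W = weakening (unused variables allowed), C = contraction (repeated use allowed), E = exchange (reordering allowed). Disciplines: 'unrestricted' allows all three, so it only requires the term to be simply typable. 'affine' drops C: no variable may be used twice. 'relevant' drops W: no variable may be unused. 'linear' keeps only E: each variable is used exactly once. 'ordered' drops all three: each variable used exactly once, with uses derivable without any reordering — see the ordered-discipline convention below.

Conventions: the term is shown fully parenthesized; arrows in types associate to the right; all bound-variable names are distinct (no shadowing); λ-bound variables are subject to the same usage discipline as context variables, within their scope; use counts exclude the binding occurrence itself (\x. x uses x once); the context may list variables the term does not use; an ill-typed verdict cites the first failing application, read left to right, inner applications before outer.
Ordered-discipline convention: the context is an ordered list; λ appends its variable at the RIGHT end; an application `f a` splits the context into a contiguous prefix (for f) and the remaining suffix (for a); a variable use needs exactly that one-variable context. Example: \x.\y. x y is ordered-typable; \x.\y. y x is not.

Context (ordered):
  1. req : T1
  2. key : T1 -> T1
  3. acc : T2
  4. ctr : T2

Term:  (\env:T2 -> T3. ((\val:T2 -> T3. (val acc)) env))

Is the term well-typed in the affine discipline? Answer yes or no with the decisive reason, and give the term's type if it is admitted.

yes — no duplicate uses among req, key, acc, ctr, env, val; term : (T2 -> T3) -> T3
use counts: req ×0; key ×0; acc ×1; ctr ×0; env (λ-bound) ×1; val (λ-bound) ×1
left-to-right use order: val, acc, env
typing: the term checks, with type (T2 -> T3) -> T3
all disciplines: ordered ✗, linear ✗, affine ✓, relevant ✗, unrestricted ✓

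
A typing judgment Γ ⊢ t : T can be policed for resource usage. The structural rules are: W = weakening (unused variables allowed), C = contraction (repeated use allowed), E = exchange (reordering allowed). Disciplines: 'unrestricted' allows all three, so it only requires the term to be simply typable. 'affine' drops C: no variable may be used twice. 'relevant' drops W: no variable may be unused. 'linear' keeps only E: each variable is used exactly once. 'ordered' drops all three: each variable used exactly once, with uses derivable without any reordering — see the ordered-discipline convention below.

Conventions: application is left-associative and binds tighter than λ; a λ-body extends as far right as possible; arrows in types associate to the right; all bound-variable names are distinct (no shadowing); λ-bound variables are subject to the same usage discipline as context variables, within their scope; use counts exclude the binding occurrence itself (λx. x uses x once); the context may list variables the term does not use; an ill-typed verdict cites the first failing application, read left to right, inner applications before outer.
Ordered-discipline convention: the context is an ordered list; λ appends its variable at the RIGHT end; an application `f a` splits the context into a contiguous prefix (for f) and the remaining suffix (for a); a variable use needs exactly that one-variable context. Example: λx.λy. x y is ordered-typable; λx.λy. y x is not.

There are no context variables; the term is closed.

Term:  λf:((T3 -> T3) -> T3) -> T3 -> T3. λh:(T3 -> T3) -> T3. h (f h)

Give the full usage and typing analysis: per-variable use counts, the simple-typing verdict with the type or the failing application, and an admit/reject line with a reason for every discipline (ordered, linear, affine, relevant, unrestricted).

usage: f (bound) ×1; h (bound) ×2
left-to-right use order: h, f, h
typing: ✓ — (((T3 -> T3) -> T3) -> T3 -> T3) -> ((T3 -> T3) -> T3) -> T3
ordered: ✗, uses contraction: h ×2
linear: ✗, uses contraction: h ×2
affine: ✗, uses contraction: h ×2
relevant: ✓, f, h: all used, weakening unneeded
unrestricted: ✓, well-typed at (((T3 -> T3) -> T3) -> T3 -> T3) -> ((T3 -> T3) -> T3) -> T3; no restrictions here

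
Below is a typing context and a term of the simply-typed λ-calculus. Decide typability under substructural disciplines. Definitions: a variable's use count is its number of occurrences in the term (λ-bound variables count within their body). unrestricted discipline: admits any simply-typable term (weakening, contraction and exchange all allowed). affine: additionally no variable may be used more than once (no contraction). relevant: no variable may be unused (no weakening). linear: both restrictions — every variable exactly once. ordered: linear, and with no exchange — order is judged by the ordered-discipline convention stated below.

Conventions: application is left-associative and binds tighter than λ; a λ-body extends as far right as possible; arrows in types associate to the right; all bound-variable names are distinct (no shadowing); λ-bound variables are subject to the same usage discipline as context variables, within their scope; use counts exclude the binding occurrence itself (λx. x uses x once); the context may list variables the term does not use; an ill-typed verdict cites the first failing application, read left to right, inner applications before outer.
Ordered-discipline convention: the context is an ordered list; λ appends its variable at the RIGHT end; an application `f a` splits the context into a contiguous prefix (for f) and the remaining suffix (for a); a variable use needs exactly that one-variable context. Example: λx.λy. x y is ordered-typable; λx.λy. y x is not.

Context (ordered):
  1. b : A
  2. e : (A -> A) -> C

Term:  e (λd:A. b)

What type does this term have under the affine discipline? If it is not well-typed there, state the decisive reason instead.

term : C
usage: b=1; e=1; d (bound)=0
left-to-right use order: e, b
typing: ✓ — C
summary: ordered ✗, linear ✗, affine ✓, relevant ✗, unrestricted ✓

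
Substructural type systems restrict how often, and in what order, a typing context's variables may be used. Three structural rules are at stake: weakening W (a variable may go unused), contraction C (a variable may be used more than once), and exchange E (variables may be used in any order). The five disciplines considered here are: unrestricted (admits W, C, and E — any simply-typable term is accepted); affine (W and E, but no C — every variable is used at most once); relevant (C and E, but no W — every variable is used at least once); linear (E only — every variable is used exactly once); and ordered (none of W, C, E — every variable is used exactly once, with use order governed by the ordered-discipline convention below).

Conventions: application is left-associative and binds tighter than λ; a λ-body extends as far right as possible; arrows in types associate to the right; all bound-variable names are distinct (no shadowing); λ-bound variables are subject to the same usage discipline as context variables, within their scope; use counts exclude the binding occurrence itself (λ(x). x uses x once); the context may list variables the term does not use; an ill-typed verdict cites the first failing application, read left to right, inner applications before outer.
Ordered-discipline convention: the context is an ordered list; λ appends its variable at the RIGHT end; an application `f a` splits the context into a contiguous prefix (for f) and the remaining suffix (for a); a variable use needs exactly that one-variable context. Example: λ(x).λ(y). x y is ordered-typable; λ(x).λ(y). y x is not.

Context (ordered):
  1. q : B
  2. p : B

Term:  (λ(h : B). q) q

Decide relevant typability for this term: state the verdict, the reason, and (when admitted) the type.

no — p, h never used (weakening)
use counts: q=2, p=0, h (bound)=0
use order (left to right): q, q
typing: ✓ — B
across the five disciplines: ordered ✗; linear ✗; affine ✗; relevant ✗; unrestricted ✓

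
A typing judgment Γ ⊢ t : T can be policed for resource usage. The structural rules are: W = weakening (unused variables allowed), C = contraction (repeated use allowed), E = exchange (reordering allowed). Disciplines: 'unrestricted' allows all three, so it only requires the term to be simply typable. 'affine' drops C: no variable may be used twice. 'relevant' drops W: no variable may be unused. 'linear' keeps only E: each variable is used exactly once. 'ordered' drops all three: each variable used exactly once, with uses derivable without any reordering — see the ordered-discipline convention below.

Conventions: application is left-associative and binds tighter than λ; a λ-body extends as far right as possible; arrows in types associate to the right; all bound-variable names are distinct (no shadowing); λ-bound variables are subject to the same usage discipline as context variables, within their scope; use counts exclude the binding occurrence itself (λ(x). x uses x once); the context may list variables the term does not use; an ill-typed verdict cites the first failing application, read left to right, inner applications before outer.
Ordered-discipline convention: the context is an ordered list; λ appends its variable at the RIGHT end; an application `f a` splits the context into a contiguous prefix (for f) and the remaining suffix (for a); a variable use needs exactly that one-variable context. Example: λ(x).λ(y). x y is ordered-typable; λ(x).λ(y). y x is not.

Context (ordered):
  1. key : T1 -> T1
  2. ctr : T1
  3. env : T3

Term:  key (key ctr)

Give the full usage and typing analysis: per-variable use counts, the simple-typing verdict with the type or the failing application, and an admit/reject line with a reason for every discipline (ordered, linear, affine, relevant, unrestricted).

counts: key: 2×; ctr: 1×; env: 0×
order of uses: key, key, ctr
typing: the term checks, with type T1
ordered: ✗ — repeated use of key ×2; env never used (weakening)
linear: ✗ — repeated use of key ×2; env never used (weakening)
affine: ✗ — repeated use of key ×2
relevant: ✗ — env never used (weakening)
unrestricted: ✓ — typability at T1 is all that's needed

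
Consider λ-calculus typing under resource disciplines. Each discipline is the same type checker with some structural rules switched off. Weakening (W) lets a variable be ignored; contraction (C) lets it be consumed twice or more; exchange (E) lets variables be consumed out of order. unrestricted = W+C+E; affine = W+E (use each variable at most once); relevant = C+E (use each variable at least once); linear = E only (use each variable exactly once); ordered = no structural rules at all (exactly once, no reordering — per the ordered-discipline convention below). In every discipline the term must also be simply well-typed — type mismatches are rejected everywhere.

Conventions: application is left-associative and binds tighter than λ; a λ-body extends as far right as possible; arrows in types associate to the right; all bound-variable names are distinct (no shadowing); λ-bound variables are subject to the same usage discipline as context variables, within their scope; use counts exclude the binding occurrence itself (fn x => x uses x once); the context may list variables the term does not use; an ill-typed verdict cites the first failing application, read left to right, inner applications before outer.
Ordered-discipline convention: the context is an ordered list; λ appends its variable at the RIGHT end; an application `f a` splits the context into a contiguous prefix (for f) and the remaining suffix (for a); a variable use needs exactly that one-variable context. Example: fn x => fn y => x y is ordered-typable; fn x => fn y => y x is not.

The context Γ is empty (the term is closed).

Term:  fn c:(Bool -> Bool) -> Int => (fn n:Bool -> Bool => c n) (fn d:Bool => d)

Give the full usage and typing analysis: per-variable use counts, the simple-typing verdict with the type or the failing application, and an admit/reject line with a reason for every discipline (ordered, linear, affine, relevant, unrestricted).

usage: c [bound]: 1, n [bound]: 1, d [bound]: 1
uses in reading order: c, n, d
typing: the term checks, with type ((Bool -> Bool) -> Int) -> Int
ordered: ✓ — one use each (c, n, d); ordered split holds
linear: ✓ — single use per variable (c, n, d)
affine: ✓ — c, n, d: no repeats, contraction unneeded
relevant: ✓ — c, n, d: all used, weakening unneeded
unrestricted: ✓ — type-checks (((Bool -> Bool) -> Int) -> Int) and nothing is barred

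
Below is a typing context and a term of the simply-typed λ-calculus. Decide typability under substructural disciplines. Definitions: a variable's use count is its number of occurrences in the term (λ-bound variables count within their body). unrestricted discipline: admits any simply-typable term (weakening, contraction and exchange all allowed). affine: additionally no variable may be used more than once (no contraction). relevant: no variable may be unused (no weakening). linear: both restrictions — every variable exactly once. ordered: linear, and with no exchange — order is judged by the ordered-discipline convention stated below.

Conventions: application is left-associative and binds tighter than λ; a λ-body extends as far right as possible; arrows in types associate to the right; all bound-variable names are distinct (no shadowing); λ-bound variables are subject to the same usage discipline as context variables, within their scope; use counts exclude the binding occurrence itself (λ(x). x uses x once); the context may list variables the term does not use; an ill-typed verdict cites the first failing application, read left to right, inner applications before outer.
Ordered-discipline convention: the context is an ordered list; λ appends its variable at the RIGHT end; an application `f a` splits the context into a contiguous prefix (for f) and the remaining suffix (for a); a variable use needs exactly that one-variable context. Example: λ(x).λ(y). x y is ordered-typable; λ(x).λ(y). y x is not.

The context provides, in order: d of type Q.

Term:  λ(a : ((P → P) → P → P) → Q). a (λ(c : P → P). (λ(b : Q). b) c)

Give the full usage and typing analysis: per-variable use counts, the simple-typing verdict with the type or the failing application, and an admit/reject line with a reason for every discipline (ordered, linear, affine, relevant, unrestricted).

use counts: d ×0, a (λ-bound) ×1, c (λ-bound) ×1, b (λ-bound) ×1
order of uses: a, b, c
typing: ill-typed: a function awaiting Q gets P → P
ordered: ✗, not simply typable
linear: ✗, fails simple typing
affine: ✗, a type mismatch blocks all five
relevant: ✗, the type mismatch rejects it
unrestricted: ✗, not simply typable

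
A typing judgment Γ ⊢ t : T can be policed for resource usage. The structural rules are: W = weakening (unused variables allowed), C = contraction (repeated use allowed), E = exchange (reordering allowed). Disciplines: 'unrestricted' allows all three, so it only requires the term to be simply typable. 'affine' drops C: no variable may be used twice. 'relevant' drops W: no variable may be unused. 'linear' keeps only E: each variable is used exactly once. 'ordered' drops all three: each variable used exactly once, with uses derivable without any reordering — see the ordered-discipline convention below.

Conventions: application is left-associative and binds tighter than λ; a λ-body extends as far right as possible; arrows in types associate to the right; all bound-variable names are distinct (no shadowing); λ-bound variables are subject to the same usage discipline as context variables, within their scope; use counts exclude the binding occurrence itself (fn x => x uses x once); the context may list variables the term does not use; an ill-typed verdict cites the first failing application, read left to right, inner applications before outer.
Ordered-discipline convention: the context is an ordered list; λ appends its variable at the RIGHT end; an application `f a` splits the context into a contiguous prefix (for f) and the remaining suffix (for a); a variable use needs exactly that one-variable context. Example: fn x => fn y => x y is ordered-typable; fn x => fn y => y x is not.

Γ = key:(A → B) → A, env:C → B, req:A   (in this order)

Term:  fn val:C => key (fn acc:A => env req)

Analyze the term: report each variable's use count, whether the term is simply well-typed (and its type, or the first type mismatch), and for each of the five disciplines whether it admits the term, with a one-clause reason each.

usage: key: 1×, env: 1×, req: 1×, val (bound): 0×, acc (bound): 0×
uses in reading order: key, env, req
typing: ill-typed: argument of type A where C is required
ordered: ✗, fails simple typing
linear: ✗, a type mismatch blocks all five
affine: ✗, the type mismatch rejects it
relevant: ✗, not simply typable
unrestricted: ✗, fails simple typing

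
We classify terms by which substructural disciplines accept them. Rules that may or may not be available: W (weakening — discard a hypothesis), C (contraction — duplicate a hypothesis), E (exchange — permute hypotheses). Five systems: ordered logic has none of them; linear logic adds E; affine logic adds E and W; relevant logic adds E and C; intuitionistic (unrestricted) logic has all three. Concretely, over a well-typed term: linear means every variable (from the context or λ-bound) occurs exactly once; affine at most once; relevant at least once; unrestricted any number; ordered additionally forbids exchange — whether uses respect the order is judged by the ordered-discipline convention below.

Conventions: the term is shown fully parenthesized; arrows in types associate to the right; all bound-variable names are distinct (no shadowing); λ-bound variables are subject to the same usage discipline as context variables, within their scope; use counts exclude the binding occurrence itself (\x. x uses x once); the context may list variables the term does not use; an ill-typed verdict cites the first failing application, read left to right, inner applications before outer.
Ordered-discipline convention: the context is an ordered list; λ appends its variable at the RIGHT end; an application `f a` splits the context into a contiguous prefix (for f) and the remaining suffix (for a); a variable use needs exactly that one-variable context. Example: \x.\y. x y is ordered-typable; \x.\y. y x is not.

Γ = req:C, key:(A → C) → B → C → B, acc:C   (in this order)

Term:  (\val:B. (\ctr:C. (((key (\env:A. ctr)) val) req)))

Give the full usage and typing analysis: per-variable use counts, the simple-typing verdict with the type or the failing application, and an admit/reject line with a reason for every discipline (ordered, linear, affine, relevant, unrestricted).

use counts: req=1; key=1; acc=0; val (λ-bound)=1; ctr (λ-bound)=1; env (λ-bound)=0
order of uses: key, ctr, val, req
typing: well-typed — term : B → C → B
ordered: ✗ — needs weakening: acc, env unused
linear: ✗ — needs weakening: acc, env unused
affine: ✓ — none of req, key, acc, val, ctr, env used more than once
relevant: ✗ — needs weakening: acc, env unused
unrestricted: ✓ — type-checks (B → C → B) and nothing is barred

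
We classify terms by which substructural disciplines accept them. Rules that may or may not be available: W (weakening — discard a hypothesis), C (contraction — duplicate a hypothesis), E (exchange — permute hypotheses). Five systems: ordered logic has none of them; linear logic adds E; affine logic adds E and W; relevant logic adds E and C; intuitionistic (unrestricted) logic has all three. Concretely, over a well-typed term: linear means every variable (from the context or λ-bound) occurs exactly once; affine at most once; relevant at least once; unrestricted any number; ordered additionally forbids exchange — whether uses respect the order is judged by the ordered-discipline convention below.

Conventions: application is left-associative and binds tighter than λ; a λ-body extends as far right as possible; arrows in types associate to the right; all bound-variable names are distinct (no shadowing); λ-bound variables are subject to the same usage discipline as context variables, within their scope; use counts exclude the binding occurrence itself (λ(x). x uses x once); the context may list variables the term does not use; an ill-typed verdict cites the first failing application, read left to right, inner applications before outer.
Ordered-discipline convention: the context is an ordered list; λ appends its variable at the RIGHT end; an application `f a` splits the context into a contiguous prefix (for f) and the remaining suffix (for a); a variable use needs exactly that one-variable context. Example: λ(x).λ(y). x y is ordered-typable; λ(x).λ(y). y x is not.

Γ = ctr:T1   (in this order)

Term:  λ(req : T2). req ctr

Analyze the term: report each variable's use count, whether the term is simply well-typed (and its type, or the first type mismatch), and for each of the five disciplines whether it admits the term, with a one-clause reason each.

counts: ctr: 1, req (λ-bound): 1
left-to-right use order: req, ctr
typing: ill-typed: non-function type T2 applied to an argument
ordered: ✗ — fails simple typing
linear: ✗ — a type mismatch blocks all five
affine: ✗ — the type mismatch rejects it
relevant: ✗ — not simply typable
unrestricted: ✗ — fails simple typing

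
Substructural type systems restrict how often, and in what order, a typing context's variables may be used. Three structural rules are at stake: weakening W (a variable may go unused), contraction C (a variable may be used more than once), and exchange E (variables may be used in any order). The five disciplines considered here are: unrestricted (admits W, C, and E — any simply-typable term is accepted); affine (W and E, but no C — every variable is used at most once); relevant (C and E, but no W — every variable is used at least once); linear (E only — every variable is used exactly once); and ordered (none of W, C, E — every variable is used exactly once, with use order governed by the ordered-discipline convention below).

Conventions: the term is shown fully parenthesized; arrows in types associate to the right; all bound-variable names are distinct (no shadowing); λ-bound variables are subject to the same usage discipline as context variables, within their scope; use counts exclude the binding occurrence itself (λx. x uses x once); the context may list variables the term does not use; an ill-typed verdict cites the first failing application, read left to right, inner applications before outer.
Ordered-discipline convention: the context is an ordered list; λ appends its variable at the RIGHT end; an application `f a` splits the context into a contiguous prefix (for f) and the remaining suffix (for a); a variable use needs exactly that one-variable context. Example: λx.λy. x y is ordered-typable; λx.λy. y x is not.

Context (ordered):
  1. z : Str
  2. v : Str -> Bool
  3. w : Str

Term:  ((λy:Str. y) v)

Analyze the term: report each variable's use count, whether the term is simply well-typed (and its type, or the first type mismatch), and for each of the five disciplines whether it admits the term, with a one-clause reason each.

usage: z ×0, v ×1, w ×0, y (λ-bound) ×1
use order (left to right): y, v
typing: ill-typed: a function awaiting Str gets Str -> Bool
ordered: ✗ — not simply typable
linear: ✗ — fails simple typing
affine: ✗ — a type mismatch blocks all five
relevant: ✗ — the type mismatch rejects it
unrestricted: ✗ — not simply typable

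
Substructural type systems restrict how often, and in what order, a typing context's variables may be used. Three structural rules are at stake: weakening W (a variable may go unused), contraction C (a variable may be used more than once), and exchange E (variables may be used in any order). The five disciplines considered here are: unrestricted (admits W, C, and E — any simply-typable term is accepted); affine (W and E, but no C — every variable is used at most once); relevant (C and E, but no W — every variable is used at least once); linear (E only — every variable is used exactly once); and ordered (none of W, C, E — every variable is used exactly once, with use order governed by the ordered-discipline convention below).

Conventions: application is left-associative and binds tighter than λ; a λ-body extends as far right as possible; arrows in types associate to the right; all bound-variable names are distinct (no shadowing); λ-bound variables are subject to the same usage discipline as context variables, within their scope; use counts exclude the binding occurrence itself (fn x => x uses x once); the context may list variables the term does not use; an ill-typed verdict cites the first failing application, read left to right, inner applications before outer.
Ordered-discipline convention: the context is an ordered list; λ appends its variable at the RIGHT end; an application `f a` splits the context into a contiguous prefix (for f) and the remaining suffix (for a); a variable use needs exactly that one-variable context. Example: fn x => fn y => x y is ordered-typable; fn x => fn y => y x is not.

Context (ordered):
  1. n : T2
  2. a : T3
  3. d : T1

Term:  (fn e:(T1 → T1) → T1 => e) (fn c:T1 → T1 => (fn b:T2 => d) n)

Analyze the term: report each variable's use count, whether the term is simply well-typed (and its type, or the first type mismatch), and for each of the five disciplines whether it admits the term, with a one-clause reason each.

use counts: n=1; a=0; d=1; e [bound]=1; c [bound]=0; b [bound]=0
left-to-right use order: e, d, n
typing: well-typed at (T1 → T1) → T1
ordered ✗ (a, c, b never used (weakening))
linear ✗ (a, c, b never used (weakening))
affine ✓ (at most one use each (n, a, d, e, c, b))
relevant ✗ (a, c, b never used (weakening))
unrestricted ✓ (type-checks ((T1 → T1) → T1) and nothing is barred)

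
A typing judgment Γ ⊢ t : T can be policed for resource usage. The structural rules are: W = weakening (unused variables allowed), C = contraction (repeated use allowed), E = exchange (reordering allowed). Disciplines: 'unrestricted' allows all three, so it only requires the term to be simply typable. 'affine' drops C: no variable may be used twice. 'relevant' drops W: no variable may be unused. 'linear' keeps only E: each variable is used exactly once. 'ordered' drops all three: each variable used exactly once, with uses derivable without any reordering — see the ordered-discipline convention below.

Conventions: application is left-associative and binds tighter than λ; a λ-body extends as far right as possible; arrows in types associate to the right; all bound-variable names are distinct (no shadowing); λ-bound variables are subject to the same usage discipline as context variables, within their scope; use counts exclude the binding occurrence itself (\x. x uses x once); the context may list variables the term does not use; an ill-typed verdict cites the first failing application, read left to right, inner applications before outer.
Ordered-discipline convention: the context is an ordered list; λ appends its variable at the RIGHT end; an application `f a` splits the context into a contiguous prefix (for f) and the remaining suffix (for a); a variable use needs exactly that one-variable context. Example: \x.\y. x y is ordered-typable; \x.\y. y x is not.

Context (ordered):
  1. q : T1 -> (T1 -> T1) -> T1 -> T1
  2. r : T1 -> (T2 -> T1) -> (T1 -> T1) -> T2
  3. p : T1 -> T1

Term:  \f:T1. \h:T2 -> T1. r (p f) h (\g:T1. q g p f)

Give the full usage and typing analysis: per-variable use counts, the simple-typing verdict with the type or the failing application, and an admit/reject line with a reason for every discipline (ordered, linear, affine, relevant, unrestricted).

usage: q: 1, r: 1, p: 2, f [bound]: 2, h [bound]: 1, g [bound]: 1
uses in reading order: r, p, f, h, q, g, p, f
typing: well-typed at T1 -> (T2 -> T1) -> T2
ordered ✗ (repeated use of p ×2, f ×2)
linear ✗ (repeated use of p ×2, f ×2)
affine ✗ (repeated use of p ×2, f ×2)
relevant ✓ (q, r, p, f, h, g: all used, weakening unneeded)
unrestricted ✓ (well-typed at T1 -> (T2 -> T1) -> T2; no restrictions here)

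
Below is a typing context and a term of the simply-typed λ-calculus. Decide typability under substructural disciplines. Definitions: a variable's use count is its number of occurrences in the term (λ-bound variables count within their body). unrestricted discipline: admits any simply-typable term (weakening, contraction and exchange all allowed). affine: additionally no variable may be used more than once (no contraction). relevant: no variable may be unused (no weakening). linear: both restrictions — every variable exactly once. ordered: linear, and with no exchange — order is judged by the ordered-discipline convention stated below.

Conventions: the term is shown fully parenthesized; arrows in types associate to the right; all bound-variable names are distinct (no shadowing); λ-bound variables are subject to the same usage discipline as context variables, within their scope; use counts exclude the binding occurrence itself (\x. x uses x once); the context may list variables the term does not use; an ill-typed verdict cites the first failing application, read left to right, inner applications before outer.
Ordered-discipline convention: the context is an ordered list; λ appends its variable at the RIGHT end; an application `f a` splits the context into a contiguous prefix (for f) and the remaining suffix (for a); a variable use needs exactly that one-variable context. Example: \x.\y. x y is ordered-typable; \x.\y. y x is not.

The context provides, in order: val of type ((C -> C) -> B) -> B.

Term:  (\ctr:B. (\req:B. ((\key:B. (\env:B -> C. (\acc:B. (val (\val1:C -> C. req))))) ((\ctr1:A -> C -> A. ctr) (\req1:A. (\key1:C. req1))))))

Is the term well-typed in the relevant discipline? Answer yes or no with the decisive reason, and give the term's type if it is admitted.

no — needs weakening: key, env, acc, val1, ctr1, key1 unused
usage: val=1, ctr (bound)=1, req (bound)=1, key (bound)=0, env (bound)=0, acc (bound)=0, val1 (bound)=0, ctr1 (bound)=0, req1 (bound)=1, key1 (bound)=0
left-to-right use order: val, req, ctr, req1
typing: well-typed at B -> B -> (B -> C) -> B -> B
per-discipline verdicts: ordered ✗ | linear ✗ | affine ✓ | relevant ✗ | unrestricted ✓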